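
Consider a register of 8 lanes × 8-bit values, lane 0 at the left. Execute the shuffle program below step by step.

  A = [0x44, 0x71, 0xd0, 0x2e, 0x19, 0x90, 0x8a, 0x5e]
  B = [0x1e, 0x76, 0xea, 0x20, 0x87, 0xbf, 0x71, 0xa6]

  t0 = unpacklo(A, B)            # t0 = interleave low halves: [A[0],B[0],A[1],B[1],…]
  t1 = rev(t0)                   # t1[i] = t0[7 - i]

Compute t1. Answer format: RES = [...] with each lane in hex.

→ t0 |44|1e|71|76|d0|ea|2e|20|
→ t1 |20|2e|ea|d0|76|71|1e|44|

RES = [0x20, 0x2e, 0xea, 0xd0, 0x76, 0x71, 0x1e, 0x44]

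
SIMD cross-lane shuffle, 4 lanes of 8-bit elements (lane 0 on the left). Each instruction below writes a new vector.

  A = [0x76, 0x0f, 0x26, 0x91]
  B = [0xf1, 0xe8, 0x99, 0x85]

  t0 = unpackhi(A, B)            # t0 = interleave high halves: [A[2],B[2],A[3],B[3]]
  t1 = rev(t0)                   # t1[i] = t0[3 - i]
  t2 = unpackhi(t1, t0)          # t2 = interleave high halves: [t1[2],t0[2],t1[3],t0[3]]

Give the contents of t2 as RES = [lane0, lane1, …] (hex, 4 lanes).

t0 = [0x26, 0x99, 0x91, 0x85]
t1 = [0x85, 0x91, 0x99, 0x26]
t2 = [0x99, 0x91, 0x26, 0x85]

RES = [0x99, 0x91, 0x26, 0x85]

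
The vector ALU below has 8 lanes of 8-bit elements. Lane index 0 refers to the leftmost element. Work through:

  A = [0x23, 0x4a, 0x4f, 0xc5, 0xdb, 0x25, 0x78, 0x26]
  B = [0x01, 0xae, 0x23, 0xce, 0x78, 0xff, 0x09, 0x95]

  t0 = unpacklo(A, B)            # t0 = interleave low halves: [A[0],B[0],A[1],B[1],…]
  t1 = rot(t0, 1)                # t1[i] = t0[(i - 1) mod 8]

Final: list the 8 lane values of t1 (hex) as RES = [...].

RES = [ 0xce  0x23  0x01  0x4a  0xae  0x4f  0x23  0xc5 ]

t0 = [0x23, 0x01, 0x4a, 0xae, 0x4f, 0x23, 0xc5, 0xce]
t1 = [0xce, 0x23, 0x01, 0x4a, 0xae, 0x4f, 0x23, 0xc5]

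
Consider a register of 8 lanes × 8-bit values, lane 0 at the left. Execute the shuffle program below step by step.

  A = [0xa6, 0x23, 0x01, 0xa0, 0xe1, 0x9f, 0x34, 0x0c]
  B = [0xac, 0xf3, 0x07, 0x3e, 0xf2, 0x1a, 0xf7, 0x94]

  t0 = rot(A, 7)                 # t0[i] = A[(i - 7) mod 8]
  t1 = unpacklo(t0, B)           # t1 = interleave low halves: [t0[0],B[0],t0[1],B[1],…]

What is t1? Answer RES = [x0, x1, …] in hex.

RES = [ 0x23  0xac  0x01  0xf3  0xa0  0x07  0xe1  0x3e ]

→ t0 |23|01|a0|e1|9f|34|0c|a6|
→ t1 |23|ac|01|f3|a0|07|e1|3e|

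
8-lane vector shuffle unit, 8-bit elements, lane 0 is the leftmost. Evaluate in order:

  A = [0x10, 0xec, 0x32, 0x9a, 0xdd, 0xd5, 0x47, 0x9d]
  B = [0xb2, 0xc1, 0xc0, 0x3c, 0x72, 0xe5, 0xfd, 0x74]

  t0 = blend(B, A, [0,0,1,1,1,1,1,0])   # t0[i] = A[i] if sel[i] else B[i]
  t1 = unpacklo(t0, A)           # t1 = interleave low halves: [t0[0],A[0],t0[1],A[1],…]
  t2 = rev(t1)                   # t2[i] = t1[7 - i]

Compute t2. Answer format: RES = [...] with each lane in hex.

  t0: b2 c1 32 9a dd d5 47 74
  t1: b2 10 c1 ec 32 32 9a 9a
  t2: 9a 9a 32 32 ec c1 10 b2

RES = [0x9a, 0x9a, 0x32, 0x32, 0xec, 0xc1, 0x10, 0xb2]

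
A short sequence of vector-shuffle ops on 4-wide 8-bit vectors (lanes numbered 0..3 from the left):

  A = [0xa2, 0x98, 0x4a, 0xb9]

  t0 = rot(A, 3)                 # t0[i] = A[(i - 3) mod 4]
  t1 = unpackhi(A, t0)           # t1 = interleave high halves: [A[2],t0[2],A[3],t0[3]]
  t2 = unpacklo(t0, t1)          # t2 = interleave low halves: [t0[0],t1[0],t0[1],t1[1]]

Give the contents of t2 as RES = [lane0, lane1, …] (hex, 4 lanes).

  t0: 98 4a b9 a2
  t1: 4a b9 b9 a2
  t2: 98 4a 4a b9

RES = [0x98, 0x4a, 0x4a, 0xb9]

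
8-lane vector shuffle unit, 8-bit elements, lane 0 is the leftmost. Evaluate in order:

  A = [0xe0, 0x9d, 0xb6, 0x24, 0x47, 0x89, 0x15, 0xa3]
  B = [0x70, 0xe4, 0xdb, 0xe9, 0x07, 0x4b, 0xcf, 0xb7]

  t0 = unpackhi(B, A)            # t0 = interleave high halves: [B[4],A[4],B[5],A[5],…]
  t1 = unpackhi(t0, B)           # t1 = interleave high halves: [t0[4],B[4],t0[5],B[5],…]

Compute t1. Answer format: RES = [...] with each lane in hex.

→ t0 |07|47|4b|89|cf|15|b7|a3|
→ t1 |cf|07|15|4b|b7|cf|a3|b7|

RES = [0xcf, 0x07, 0x15, 0x4b, 0xb7, 0xcf, 0xa3, 0xb7]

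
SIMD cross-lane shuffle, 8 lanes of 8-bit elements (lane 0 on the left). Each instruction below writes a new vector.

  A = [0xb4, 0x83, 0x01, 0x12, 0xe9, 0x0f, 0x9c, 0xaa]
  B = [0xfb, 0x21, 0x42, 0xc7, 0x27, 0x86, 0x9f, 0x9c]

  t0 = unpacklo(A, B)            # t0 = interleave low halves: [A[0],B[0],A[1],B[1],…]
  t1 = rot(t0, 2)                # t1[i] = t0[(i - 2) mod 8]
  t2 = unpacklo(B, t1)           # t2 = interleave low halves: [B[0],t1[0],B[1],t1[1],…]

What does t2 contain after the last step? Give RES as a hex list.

RES = [ 0xfb  0x12  0x21  0xc7  0x42  0xb4  0xc7  0xfb ]

t0 = [0xb4, 0xfb, 0x83, 0x21, 0x01, 0x42, 0x12, 0xc7]
t1 = [0x12, 0xc7, 0xb4, 0xfb, 0x83, 0x21, 0x01, 0x42]
t2 = [0xfb, 0x12, 0x21, 0xc7, 0x42, 0xb4, 0xc7, 0xfb]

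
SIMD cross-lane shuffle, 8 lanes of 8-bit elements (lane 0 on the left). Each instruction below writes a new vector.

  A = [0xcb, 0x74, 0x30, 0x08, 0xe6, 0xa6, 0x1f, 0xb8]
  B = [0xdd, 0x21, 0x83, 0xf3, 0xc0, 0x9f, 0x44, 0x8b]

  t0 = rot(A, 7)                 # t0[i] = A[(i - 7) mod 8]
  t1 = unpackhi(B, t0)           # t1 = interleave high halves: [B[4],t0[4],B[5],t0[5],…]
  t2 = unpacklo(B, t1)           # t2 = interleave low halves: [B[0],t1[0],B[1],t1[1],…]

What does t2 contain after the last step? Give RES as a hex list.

t0 = [0x74, 0x30, 0x08, 0xe6, 0xa6, 0x1f, 0xb8, 0xcb]
t1 = [0xc0, 0xa6, 0x9f, 0x1f, 0x44, 0xb8, 0x8b, 0xcb]
t2 = [0xdd, 0xc0, 0x21, 0xa6, 0x83, 0x9f, 0xf3, 0x1f]

RES = [0xdd, 0xc0, 0x21, 0xa6, 0x83, 0x9f, 0xf3, 0x1f]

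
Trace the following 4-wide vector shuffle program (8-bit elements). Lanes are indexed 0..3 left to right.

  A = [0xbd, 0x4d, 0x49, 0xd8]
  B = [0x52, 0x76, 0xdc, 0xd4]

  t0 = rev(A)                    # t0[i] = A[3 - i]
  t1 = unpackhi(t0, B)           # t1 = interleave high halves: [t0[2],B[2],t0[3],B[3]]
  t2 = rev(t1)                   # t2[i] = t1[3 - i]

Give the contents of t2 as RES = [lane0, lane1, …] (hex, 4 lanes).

→ t0 |d8|49|4d|bd|
→ t1 |4d|dc|bd|d4|
→ t2 |d4|bd|dc|4d|

RES = [ 0xd4  0xbd  0xdc  0x4d ]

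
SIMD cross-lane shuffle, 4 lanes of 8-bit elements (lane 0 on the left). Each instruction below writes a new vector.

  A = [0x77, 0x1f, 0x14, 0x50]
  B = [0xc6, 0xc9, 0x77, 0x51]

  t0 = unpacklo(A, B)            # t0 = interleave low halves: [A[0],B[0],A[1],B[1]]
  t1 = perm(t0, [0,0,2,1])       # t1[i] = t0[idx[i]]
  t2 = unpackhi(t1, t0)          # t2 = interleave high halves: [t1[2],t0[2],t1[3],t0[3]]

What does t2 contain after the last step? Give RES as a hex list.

RES = [ 0x1f  0x1f  0xc6  0xc9 ]

t0 = [0x77, 0xc6, 0x1f, 0xc9]
t1 = [0x77, 0x77, 0x1f, 0xc6]
t2 = [0x1f, 0x1f, 0xc6, 0xc9]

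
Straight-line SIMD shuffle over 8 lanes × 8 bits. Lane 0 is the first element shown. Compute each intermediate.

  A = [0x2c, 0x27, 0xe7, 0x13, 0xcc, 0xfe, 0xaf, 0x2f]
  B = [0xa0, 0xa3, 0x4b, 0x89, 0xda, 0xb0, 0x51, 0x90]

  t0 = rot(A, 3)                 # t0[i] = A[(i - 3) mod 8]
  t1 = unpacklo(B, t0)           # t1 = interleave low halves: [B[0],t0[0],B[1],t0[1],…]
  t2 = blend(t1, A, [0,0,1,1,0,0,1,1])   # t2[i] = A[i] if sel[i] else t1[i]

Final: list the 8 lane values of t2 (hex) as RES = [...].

RES = [0xa0, 0xfe, 0xe7, 0x13, 0x4b, 0x2f, 0xaf, 0x2f]

  t0: fe af 2f 2c 27 e7 13 cc
  t1: a0 fe a3 af 4b 2f 89 2c
  t2: a0 fe e7 13 4b 2f af 2f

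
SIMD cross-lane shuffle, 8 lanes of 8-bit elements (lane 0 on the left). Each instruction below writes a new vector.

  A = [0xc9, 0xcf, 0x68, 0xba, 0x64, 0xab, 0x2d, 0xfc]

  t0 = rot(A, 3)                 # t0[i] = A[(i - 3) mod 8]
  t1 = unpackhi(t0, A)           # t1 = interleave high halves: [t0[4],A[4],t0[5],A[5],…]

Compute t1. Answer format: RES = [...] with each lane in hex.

t0 = [0xab, 0x2d, 0xfc, 0xc9, 0xcf, 0x68, 0xba, 0x64]
t1 = [0xcf, 0x64, 0x68, 0xab, 0xba, 0x2d, 0x64, 0xfc]

RES = [0xcf, 0x64, 0x68, 0xab, 0xba, 0x2d, 0x64, 0xfc]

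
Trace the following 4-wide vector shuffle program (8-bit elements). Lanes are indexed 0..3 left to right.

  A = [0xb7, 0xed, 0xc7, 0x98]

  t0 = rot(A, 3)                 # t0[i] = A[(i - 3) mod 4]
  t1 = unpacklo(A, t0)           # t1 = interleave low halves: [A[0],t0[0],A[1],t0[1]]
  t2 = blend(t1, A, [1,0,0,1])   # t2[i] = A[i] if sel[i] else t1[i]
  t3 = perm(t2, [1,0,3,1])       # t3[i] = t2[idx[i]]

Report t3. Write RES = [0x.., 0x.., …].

t0 = [0xed, 0xc7, 0x98, 0xb7]
t1 = [0xb7, 0xed, 0xed, 0xc7]
t2 = [0xb7, 0xed, 0xed, 0x98]
t3 = [0xed, 0xb7, 0x98, 0xed]

RES = [0xed, 0xb7, 0x98, 0xed]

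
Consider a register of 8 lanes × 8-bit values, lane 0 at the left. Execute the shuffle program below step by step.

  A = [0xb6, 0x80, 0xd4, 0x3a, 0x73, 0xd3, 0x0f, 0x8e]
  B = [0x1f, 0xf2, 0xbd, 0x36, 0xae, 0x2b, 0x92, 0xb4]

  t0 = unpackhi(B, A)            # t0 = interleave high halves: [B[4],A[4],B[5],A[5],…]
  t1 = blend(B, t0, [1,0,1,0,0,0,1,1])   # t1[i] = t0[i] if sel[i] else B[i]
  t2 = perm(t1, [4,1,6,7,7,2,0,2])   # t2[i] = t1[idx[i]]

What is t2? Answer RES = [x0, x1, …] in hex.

RES = [0xae, 0xf2, 0xb4, 0x8e, 0x8e, 0x2b, 0xae, 0x2b]

→ t0 |ae|73|2b|d3|92|0f|b4|8e|
→ t1 |ae|f2|2b|36|ae|2b|b4|8e|
→ t2 |ae|f2|b4|8e|8e|2b|ae|2b|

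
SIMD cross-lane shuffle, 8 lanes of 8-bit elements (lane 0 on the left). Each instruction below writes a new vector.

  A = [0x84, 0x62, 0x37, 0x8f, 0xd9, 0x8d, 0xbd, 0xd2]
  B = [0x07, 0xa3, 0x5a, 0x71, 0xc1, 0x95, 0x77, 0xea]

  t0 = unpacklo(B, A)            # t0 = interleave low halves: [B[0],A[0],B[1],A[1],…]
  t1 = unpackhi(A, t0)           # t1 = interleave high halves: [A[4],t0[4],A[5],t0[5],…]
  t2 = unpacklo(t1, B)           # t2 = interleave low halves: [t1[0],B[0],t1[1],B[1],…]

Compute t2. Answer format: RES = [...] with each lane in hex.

  t0: 07 84 a3 62 5a 37 71 8f
  t1: d9 5a 8d 37 bd 71 d2 8f
  t2: d9 07 5a a3 8d 5a 37 71

RES = [0xd9, 0x07, 0x5a, 0xa3, 0x8d, 0x5a, 0x37, 0x71]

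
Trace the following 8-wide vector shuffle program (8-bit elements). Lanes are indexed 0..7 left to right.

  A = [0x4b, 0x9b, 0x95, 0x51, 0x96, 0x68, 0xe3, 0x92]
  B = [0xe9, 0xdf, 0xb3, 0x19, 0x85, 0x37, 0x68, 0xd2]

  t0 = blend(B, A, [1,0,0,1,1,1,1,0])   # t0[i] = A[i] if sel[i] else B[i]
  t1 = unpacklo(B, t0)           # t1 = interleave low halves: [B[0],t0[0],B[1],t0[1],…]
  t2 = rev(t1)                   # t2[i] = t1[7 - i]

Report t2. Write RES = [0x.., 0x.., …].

RES = [0x51, 0x19, 0xb3, 0xb3, 0xdf, 0xdf, 0x4b, 0xe9]

t0 = [0x4b, 0xdf, 0xb3, 0x51, 0x96, 0x68, 0xe3, 0xd2]
t1 = [0xe9, 0x4b, 0xdf, 0xdf, 0xb3, 0xb3, 0x19, 0x51]
t2 = [0x51, 0x19, 0xb3, 0xb3, 0xdf, 0xdf, 0x4b, 0xe9]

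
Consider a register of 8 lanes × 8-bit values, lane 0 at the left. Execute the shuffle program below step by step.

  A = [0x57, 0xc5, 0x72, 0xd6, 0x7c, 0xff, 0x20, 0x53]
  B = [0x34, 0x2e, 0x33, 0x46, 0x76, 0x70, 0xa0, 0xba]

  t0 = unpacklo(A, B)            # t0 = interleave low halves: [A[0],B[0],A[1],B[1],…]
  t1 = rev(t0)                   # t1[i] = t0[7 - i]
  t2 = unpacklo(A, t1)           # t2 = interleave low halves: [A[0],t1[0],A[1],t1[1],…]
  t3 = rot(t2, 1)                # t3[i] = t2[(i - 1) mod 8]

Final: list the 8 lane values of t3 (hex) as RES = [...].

RES = [ 0x72  0x57  0x46  0xc5  0xd6  0x72  0x33  0xd6 ]

→ t0 |57|34|c5|2e|72|33|d6|46|
→ t1 |46|d6|33|72|2e|c5|34|57|
→ t2 |57|46|c5|d6|72|33|d6|72|
→ t3 |72|57|46|c5|d6|72|33|d6|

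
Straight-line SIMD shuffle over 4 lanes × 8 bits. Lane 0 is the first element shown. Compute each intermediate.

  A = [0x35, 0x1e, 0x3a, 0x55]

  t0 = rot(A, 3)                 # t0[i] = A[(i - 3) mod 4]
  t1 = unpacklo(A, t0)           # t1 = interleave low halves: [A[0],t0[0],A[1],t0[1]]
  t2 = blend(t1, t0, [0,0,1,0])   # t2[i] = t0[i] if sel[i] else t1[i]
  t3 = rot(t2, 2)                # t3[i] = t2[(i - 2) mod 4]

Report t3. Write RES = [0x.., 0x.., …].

  t0: 1e 3a 55 35
  t1: 35 1e 1e 3a
  t2: 35 1e 55 3a
  t3: 55 3a 35 1e

RES = [0x55, 0x3a, 0x35, 0x1e]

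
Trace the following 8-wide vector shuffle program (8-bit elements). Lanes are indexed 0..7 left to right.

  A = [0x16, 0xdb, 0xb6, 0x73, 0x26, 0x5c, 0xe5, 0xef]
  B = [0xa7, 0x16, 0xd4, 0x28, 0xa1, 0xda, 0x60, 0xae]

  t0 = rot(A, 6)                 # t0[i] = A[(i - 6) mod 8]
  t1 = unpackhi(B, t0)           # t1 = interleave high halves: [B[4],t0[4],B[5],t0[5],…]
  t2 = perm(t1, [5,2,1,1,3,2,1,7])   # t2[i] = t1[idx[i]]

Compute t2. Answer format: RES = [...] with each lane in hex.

→ t0 |b6|73|26|5c|e5|ef|16|db|
→ t1 |a1|e5|da|ef|60|16|ae|db|
→ t2 |16|da|e5|e5|ef|da|e5|db|

RES = [ 0x16  0xda  0xe5  0xe5  0xef  0xda  0xe5  0xdb ]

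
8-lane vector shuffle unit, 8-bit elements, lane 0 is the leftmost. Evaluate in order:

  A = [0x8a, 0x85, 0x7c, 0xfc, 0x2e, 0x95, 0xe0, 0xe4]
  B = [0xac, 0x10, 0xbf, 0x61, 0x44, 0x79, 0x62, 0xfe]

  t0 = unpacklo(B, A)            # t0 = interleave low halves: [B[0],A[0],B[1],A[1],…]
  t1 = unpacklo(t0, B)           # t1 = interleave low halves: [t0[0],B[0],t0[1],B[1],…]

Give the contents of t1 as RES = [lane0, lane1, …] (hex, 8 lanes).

t0 = [0xac, 0x8a, 0x10, 0x85, 0xbf, 0x7c, 0x61, 0xfc]
t1 = [0xac, 0xac, 0x8a, 0x10, 0x10, 0xbf, 0x85, 0x61]

RES = [ 0xac  0xac  0x8a  0x10  0x10  0xbf  0x85  0x61 ]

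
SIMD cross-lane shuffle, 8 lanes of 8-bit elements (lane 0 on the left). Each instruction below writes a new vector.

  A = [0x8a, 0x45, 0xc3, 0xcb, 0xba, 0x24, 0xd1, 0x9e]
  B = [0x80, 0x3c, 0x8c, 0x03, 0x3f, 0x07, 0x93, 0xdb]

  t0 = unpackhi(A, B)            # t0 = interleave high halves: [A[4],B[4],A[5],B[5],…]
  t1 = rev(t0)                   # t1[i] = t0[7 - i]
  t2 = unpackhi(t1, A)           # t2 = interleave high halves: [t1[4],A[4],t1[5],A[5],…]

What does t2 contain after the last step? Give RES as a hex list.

RES = [0x07, 0xba, 0x24, 0x24, 0x3f, 0xd1, 0xba, 0x9e]

→ t0 |ba|3f|24|07|d1|93|9e|db|
→ t1 |db|9e|93|d1|07|24|3f|ba|
→ t2 |07|ba|24|24|3f|d1|ba|9e|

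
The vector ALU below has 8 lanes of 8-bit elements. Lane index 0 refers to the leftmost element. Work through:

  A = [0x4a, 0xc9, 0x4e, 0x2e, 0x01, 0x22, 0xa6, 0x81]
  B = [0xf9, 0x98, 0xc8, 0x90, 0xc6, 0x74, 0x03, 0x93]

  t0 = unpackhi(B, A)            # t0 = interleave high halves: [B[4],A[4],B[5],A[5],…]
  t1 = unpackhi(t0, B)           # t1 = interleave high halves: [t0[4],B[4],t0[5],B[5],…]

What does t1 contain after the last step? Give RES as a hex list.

RES = [ 0x03  0xc6  0xa6  0x74  0x93  0x03  0x81  0x93 ]

  t0: c6 01 74 22 03 a6 93 81
  t1: 03 c6 a6 74 93 03 81 93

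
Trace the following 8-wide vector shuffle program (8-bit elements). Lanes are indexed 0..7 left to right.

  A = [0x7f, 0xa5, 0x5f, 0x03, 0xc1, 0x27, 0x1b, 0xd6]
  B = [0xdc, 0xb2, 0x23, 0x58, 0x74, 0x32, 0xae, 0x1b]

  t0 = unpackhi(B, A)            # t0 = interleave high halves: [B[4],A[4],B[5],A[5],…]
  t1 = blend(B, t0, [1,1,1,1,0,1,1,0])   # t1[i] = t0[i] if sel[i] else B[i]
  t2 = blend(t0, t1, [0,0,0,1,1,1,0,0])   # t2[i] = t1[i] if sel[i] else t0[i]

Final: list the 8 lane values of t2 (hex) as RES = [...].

t0 = [0x74, 0xc1, 0x32, 0x27, 0xae, 0x1b, 0x1b, 0xd6]
t1 = [0x74, 0xc1, 0x32, 0x27, 0x74, 0x1b, 0x1b, 0x1b]
t2 = [0x74, 0xc1, 0x32, 0x27, 0x74, 0x1b, 0x1b, 0xd6]

RES = [0x74, 0xc1, 0x32, 0x27, 0x74, 0x1b, 0x1b, 0xd6]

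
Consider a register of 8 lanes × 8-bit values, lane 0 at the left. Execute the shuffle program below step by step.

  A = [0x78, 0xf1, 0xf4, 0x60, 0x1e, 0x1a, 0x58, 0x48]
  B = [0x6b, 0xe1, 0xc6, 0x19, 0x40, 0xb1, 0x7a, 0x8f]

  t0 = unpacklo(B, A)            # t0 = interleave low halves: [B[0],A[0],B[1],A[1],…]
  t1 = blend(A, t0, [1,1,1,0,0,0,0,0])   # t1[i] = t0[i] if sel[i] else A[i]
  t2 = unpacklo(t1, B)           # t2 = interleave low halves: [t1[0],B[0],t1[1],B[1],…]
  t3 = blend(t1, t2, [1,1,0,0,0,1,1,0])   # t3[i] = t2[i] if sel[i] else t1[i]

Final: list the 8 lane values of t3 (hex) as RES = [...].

RES = [ 0x6b  0x6b  0xe1  0x60  0x1e  0xc6  0x60  0x48 ]

→ t0 |6b|78|e1|f1|c6|f4|19|60|
→ t1 |6b|78|e1|60|1e|1a|58|48|
→ t2 |6b|6b|78|e1|e1|c6|60|19|
→ t3 |6b|6b|e1|60|1e|c6|60|48|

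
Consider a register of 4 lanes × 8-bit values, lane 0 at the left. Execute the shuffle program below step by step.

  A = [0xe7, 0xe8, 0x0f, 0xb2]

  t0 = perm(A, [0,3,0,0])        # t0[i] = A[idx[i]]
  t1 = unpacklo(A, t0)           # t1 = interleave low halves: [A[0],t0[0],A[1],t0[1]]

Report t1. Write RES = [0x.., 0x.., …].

RES = [0xe7, 0xe7, 0xe8, 0xb2]

→ t0 |e7|b2|e7|e7|
→ t1 |e7|e7|e8|b2|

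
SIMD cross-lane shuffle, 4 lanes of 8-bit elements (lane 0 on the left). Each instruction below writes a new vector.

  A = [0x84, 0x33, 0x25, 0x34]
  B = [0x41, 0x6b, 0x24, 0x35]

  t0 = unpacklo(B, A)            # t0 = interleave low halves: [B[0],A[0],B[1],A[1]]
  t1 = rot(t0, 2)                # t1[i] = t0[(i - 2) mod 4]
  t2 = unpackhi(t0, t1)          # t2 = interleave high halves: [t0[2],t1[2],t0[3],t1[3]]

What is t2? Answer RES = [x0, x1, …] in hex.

RES = [0x6b, 0x41, 0x33, 0x84]

t0 = [0x41, 0x84, 0x6b, 0x33]
t1 = [0x6b, 0x33, 0x41, 0x84]
t2 = [0x6b, 0x41, 0x33, 0x84]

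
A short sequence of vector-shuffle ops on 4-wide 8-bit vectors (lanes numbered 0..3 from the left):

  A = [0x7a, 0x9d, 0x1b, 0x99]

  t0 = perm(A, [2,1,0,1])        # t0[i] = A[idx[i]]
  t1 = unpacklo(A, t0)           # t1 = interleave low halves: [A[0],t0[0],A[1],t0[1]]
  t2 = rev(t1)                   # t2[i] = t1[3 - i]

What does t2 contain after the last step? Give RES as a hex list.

RES = [ 0x9d  0x9d  0x1b  0x7a ]

t0 = [0x1b, 0x9d, 0x7a, 0x9d]
t1 = [0x7a, 0x1b, 0x9d, 0x9d]
t2 = [0x9d, 0x9d, 0x1b, 0x7a]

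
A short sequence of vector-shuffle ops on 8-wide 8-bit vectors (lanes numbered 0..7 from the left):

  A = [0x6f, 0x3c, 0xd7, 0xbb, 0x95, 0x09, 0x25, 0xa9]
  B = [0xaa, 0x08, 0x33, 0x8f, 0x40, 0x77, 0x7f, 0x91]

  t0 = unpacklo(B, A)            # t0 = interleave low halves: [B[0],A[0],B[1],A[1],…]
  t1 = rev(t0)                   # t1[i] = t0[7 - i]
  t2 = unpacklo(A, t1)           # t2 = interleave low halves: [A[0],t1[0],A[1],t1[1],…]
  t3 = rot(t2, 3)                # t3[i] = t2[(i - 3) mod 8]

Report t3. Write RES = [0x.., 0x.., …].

RES = [0xd7, 0xbb, 0x33, 0x6f, 0xbb, 0x3c, 0x8f, 0xd7]

  t0: aa 6f 08 3c 33 d7 8f bb
  t1: bb 8f d7 33 3c 08 6f aa
  t2: 6f bb 3c 8f d7 d7 bb 33
  t3: d7 bb 33 6f bb 3c 8f d7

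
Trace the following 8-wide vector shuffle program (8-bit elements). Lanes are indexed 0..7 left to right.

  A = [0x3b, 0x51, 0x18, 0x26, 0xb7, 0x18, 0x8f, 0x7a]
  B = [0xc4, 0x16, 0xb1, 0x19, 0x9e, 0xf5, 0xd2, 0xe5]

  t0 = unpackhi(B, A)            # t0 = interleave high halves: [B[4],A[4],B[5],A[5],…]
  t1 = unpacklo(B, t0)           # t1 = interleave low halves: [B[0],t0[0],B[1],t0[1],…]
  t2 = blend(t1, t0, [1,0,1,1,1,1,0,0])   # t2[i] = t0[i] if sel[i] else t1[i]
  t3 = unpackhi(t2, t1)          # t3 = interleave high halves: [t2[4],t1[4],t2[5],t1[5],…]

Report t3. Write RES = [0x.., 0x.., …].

→ t0 |9e|b7|f5|18|d2|8f|e5|7a|
→ t1 |c4|9e|16|b7|b1|f5|19|18|
→ t2 |9e|9e|f5|18|d2|8f|19|18|
→ t3 |d2|b1|8f|f5|19|19|18|18|

RES = [ 0xd2  0xb1  0x8f  0xf5  0x19  0x19  0x18  0x18 ]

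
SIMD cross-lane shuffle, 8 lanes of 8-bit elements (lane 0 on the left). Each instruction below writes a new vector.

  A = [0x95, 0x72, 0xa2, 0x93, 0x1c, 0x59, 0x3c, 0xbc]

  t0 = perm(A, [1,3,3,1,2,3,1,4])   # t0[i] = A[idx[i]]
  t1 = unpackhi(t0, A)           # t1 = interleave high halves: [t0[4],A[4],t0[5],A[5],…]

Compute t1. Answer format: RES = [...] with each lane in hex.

RES = [ 0xa2  0x1c  0x93  0x59  0x72  0x3c  0x1c  0xbc ]

  t0: 72 93 93 72 a2 93 72 1c
  t1: a2 1c 93 59 72 3c 1c bc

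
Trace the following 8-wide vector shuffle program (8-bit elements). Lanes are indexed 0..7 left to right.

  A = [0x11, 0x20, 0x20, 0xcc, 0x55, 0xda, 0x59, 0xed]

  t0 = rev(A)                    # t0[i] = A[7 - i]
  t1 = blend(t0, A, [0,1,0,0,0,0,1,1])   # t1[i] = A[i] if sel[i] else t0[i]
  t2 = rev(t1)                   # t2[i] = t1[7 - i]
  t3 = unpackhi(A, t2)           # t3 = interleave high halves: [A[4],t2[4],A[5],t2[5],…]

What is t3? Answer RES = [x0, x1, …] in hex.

t0 = [0xed, 0x59, 0xda, 0x55, 0xcc, 0x20, 0x20, 0x11]
t1 = [0xed, 0x20, 0xda, 0x55, 0xcc, 0x20, 0x59, 0xed]
t2 = [0xed, 0x59, 0x20, 0xcc, 0x55, 0xda, 0x20, 0xed]
t3 = [0x55, 0x55, 0xda, 0xda, 0x59, 0x20, 0xed, 0xed]

RES = [0x55, 0x55, 0xda, 0xda, 0x59, 0x20, 0xed, 0xed]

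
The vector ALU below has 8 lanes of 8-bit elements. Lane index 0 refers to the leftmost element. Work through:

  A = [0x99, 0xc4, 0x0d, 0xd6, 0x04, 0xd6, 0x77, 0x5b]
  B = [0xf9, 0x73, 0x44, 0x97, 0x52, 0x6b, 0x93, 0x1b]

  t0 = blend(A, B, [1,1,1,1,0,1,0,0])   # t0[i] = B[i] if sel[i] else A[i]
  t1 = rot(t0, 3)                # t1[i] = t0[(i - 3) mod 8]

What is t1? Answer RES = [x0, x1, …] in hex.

  t0: f9 73 44 97 04 6b 77 5b
  t1: 6b 77 5b f9 73 44 97 04

RES = [ 0x6b  0x77  0x5b  0xf9  0x73  0x44  0x97  0x04 ]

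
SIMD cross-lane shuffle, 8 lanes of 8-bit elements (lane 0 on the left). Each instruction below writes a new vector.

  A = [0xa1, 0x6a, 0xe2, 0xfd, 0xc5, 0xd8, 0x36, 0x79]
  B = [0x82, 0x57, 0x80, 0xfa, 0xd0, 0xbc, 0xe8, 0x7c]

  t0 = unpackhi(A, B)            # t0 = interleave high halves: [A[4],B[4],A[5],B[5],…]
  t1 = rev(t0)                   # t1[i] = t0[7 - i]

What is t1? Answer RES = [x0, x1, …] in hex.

RES = [ 0x7c  0x79  0xe8  0x36  0xbc  0xd8  0xd0  0xc5 ]

t0 = [0xc5, 0xd0, 0xd8, 0xbc, 0x36, 0xe8, 0x79, 0x7c]
t1 = [0x7c, 0x79, 0xe8, 0x36, 0xbc, 0xd8, 0xd0, 0xc5]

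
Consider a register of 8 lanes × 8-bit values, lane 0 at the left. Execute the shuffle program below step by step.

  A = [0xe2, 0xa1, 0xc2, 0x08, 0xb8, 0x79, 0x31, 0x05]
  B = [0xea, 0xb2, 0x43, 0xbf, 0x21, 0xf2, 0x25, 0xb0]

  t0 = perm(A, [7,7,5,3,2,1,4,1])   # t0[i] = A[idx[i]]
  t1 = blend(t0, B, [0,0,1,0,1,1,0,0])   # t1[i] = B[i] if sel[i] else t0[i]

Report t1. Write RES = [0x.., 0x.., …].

RES = [ 0x05  0x05  0x43  0x08  0x21  0xf2  0xb8  0xa1 ]

  t0: 05 05 79 08 c2 a1 b8 a1
  t1: 05 05 43 08 21 f2 b8 a1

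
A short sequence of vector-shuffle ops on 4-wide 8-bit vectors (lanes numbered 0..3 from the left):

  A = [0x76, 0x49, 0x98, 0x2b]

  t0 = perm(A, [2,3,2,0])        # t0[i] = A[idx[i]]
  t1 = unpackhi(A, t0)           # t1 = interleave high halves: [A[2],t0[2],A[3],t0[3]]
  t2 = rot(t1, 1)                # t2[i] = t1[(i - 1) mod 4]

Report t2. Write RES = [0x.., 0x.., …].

RES = [ 0x76  0x98  0x98  0x2b ]

→ t0 |98|2b|98|76|
→ t1 |98|98|2b|76|
→ t2 |76|98|98|2b|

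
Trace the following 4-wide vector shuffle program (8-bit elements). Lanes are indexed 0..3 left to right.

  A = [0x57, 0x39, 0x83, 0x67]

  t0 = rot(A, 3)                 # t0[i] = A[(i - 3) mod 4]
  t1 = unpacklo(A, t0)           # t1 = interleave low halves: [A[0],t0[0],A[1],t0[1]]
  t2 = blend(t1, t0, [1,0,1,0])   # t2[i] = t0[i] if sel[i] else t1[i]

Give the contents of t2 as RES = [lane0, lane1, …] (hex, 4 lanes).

→ t0 |39|83|67|57|
→ t1 |57|39|39|83|
→ t2 |39|39|67|83|

RES = [ 0x39  0x39  0x67  0x83 ]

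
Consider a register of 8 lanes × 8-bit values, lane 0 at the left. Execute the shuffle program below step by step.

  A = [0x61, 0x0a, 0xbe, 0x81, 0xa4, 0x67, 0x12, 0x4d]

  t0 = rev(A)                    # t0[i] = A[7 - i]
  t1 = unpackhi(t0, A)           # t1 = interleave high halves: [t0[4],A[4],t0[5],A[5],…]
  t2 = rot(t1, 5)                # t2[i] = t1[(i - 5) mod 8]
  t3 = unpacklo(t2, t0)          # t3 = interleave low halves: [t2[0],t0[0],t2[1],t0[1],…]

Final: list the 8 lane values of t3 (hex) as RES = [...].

RES = [ 0x67  0x4d  0x0a  0x12  0x12  0x67  0x61  0xa4 ]

  t0: 4d 12 67 a4 81 be 0a 61
  t1: 81 a4 be 67 0a 12 61 4d
  t2: 67 0a 12 61 4d 81 a4 be
  t3: 67 4d 0a 12 12 67 61 a4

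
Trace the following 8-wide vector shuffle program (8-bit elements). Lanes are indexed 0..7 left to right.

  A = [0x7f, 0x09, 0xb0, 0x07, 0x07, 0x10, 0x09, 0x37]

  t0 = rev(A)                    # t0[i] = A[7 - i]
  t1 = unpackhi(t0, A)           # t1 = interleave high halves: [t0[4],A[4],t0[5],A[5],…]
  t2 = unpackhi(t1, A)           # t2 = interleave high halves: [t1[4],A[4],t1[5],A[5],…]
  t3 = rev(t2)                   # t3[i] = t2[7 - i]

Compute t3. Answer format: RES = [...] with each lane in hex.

→ t0 |37|09|10|07|07|b0|09|7f|
→ t1 |07|07|b0|10|09|09|7f|37|
→ t2 |09|07|09|10|7f|09|37|37|
→ t3 |37|37|09|7f|10|09|07|09|

RES = [ 0x37  0x37  0x09  0x7f  0x10  0x09  0x07  0x09 ]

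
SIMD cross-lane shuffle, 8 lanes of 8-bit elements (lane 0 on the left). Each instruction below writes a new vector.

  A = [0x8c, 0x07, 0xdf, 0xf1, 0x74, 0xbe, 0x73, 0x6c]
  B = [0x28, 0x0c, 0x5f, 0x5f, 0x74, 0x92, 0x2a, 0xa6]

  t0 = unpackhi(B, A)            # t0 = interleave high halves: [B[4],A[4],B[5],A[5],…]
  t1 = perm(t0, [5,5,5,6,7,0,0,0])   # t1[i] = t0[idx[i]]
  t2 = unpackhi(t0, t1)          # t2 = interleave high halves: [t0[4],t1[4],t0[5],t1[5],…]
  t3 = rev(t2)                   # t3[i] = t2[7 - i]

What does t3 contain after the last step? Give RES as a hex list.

→ t0 |74|74|92|be|2a|73|a6|6c|
→ t1 |73|73|73|a6|6c|74|74|74|
→ t2 |2a|6c|73|74|a6|74|6c|74|
→ t3 |74|6c|74|a6|74|73|6c|2a|

RES = [0x74, 0x6c, 0x74, 0xa6, 0x74, 0x73, 0x6c, 0x2a]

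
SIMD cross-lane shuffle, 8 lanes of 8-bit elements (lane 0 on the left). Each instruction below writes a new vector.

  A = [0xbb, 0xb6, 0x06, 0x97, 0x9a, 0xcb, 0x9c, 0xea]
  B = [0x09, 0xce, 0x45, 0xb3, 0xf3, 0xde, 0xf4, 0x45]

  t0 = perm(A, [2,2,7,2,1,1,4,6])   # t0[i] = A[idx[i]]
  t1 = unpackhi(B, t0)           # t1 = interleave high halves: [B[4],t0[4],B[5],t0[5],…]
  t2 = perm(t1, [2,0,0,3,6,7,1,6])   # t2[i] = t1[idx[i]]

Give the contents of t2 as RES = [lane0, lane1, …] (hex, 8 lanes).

  t0: 06 06 ea 06 b6 b6 9a 9c
  t1: f3 b6 de b6 f4 9a 45 9c
  t2: de f3 f3 b6 45 9c b6 45

RES = [0xde, 0xf3, 0xf3, 0xb6, 0x45, 0x9c, 0xb6, 0x45]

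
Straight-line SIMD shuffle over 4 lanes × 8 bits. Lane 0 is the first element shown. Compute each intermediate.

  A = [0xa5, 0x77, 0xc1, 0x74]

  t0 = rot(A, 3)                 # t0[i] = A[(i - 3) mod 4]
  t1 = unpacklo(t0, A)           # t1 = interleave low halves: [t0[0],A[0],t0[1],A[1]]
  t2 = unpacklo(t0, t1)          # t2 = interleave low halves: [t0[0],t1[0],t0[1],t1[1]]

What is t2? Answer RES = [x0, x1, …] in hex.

RES = [0x77, 0x77, 0xc1, 0xa5]

t0 = [0x77, 0xc1, 0x74, 0xa5]
t1 = [0x77, 0xa5, 0xc1, 0x77]
t2 = [0x77, 0x77, 0xc1, 0xa5]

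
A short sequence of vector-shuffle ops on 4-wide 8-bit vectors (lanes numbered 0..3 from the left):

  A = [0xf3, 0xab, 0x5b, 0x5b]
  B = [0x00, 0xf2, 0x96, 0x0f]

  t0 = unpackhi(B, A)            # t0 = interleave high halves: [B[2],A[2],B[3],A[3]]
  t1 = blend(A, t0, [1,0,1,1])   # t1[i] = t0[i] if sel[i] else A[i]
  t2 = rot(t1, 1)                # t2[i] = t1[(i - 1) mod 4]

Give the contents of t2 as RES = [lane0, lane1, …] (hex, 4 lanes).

→ t0 |96|5b|0f|5b|
→ t1 |96|ab|0f|5b|
→ t2 |5b|96|ab|0f|

RES = [0x5b, 0x96, 0xab, 0x0f]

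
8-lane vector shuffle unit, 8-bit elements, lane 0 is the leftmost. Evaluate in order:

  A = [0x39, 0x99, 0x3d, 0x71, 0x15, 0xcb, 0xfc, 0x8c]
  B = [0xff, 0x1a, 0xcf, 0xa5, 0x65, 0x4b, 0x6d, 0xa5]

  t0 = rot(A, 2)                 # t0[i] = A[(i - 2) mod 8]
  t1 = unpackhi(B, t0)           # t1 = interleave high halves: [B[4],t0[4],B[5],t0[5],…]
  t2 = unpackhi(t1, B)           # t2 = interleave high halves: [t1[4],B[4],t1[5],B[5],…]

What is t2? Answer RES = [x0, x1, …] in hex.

RES = [0x6d, 0x65, 0x15, 0x4b, 0xa5, 0x6d, 0xcb, 0xa5]

t0 = [0xfc, 0x8c, 0x39, 0x99, 0x3d, 0x71, 0x15, 0xcb]
t1 = [0x65, 0x3d, 0x4b, 0x71, 0x6d, 0x15, 0xa5, 0xcb]
t2 = [0x6d, 0x65, 0x15, 0x4b, 0xa5, 0x6d, 0xcb, 0xa5]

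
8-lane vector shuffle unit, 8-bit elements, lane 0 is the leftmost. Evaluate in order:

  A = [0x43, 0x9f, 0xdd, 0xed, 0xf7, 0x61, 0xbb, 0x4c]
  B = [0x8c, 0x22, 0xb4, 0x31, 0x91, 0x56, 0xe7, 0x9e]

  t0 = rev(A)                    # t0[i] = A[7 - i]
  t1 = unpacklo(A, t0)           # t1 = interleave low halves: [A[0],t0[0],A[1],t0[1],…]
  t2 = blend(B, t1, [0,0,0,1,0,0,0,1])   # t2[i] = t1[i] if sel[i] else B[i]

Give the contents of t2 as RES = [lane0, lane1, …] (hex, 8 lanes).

RES = [0x8c, 0x22, 0xb4, 0xbb, 0x91, 0x56, 0xe7, 0xf7]

t0 = [0x4c, 0xbb, 0x61, 0xf7, 0xed, 0xdd, 0x9f, 0x43]
t1 = [0x43, 0x4c, 0x9f, 0xbb, 0xdd, 0x61, 0xed, 0xf7]
t2 = [0x8c, 0x22, 0xb4, 0xbb, 0x91, 0x56, 0xe7, 0xf7]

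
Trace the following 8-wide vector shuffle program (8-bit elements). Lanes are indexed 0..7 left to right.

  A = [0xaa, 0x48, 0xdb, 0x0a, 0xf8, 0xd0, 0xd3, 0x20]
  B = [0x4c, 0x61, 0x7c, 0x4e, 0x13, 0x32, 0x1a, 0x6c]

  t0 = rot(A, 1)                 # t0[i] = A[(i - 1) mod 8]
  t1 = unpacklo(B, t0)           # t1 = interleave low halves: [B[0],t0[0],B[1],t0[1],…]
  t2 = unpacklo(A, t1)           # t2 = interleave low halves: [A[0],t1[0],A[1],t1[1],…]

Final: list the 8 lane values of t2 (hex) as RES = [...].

t0 = [0x20, 0xaa, 0x48, 0xdb, 0x0a, 0xf8, 0xd0, 0xd3]
t1 = [0x4c, 0x20, 0x61, 0xaa, 0x7c, 0x48, 0x4e, 0xdb]
t2 = [0xaa, 0x4c, 0x48, 0x20, 0xdb, 0x61, 0x0a, 0xaa]

RES = [0xaa, 0x4c, 0x48, 0x20, 0xdb, 0x61, 0x0a, 0xaa]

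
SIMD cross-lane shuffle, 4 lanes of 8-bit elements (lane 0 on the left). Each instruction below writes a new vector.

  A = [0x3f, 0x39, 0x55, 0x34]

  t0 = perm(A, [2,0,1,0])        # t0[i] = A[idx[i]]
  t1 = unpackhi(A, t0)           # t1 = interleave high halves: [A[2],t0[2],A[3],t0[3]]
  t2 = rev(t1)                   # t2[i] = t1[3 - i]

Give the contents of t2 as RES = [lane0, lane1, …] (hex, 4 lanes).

RES = [0x3f, 0x34, 0x39, 0x55]

  t0: 55 3f 39 3f
  t1: 55 39 34 3f
  t2: 3f 34 39 55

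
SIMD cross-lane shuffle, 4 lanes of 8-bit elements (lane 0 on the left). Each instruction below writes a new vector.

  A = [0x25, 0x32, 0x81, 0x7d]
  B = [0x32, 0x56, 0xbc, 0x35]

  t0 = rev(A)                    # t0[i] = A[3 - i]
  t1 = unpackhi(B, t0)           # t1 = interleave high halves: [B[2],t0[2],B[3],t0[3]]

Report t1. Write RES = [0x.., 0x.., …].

RES = [0xbc, 0x32, 0x35, 0x25]

  t0: 7d 81 32 25
  t1: bc 32 35 25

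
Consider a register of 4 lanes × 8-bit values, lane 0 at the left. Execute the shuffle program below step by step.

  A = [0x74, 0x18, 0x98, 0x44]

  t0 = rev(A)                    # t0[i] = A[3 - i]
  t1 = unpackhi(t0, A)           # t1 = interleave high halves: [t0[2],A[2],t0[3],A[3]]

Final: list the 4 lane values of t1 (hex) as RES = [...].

  t0: 44 98 18 74
  t1: 18 98 74 44

RES = [ 0x18  0x98  0x74  0x44 ]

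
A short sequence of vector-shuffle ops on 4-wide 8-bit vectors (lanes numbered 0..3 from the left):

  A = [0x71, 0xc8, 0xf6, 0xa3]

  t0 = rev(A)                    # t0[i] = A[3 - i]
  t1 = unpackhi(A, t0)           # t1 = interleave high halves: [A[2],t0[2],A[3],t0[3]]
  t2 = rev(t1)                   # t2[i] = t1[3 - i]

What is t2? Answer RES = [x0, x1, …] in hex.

RES = [0x71, 0xa3, 0xc8, 0xf6]

  t0: a3 f6 c8 71
  t1: f6 c8 a3 71
  t2: 71 a3 c8 f6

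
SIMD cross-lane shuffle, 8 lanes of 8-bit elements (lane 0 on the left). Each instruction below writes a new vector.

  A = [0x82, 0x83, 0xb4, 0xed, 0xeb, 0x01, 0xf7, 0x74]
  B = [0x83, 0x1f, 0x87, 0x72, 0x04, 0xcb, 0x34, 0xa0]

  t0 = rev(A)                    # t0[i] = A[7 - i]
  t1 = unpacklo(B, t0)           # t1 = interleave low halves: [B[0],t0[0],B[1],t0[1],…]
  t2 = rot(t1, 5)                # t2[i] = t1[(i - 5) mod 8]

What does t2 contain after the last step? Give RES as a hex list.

  t0: 74 f7 01 eb ed b4 83 82
  t1: 83 74 1f f7 87 01 72 eb
  t2: f7 87 01 72 eb 83 74 1f

RES = [0xf7, 0x87, 0x01, 0x72, 0xeb, 0x83, 0x74, 0x1f]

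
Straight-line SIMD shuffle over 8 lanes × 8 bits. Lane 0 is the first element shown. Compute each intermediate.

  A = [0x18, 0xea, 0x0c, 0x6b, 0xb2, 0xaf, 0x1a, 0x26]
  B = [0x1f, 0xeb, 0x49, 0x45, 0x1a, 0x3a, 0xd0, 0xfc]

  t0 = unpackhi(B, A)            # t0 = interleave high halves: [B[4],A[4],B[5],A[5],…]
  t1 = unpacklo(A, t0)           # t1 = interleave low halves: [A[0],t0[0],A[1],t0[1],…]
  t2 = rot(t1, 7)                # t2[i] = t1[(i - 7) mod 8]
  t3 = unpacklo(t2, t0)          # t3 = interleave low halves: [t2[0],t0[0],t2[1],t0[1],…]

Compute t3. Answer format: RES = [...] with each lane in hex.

→ t0 |1a|b2|3a|af|d0|1a|fc|26|
→ t1 |18|1a|ea|b2|0c|3a|6b|af|
→ t2 |1a|ea|b2|0c|3a|6b|af|18|
→ t3 |1a|1a|ea|b2|b2|3a|0c|af|

RES = [0x1a, 0x1a, 0xea, 0xb2, 0xb2, 0x3a, 0x0c, 0xaf]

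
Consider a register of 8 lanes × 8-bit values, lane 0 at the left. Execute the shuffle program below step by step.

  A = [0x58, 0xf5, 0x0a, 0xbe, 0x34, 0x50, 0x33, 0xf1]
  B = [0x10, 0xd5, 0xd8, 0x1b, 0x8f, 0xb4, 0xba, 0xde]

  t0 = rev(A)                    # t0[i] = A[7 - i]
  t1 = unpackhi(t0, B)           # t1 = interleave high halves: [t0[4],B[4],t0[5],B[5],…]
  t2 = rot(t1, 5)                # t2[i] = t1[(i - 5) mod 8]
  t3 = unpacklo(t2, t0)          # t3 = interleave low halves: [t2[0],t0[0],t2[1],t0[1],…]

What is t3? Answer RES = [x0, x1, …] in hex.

t0 = [0xf1, 0x33, 0x50, 0x34, 0xbe, 0x0a, 0xf5, 0x58]
t1 = [0xbe, 0x8f, 0x0a, 0xb4, 0xf5, 0xba, 0x58, 0xde]
t2 = [0xb4, 0xf5, 0xba, 0x58, 0xde, 0xbe, 0x8f, 0x0a]
t3 = [0xb4, 0xf1, 0xf5, 0x33, 0xba, 0x50, 0x58, 0x34]

RES = [0xb4, 0xf1, 0xf5, 0x33, 0xba, 0x50, 0x58, 0x34]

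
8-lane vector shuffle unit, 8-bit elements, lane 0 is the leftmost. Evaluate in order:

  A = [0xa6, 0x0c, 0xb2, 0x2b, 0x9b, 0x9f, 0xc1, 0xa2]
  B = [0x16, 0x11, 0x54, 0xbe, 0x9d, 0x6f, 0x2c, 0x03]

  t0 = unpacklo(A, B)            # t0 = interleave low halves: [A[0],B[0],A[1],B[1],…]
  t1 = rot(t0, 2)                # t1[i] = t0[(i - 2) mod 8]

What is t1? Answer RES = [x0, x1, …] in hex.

t0 = [0xa6, 0x16, 0x0c, 0x11, 0xb2, 0x54, 0x2b, 0xbe]
t1 = [0x2b, 0xbe, 0xa6, 0x16, 0x0c, 0x11, 0xb2, 0x54]

RES = [ 0x2b  0xbe  0xa6  0x16  0x0c  0x11  0xb2  0x54 ]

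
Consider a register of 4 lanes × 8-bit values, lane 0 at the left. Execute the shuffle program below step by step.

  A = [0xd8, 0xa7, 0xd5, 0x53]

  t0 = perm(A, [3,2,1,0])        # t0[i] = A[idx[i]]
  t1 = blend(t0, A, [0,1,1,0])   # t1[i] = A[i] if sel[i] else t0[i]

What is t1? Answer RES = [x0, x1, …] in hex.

RES = [0x53, 0xa7, 0xd5, 0xd8]

→ t0 |53|d5|a7|d8|
→ t1 |53|a7|d5|d8|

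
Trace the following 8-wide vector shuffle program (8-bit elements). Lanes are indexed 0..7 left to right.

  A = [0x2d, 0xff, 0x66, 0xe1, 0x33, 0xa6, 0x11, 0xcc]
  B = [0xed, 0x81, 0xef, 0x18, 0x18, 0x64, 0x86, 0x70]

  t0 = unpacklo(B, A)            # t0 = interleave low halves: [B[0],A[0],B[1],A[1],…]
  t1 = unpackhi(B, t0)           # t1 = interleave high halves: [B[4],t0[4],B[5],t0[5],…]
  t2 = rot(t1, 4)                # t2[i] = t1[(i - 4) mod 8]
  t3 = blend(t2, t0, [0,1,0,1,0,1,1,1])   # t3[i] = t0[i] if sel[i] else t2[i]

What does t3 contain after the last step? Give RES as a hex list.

→ t0 |ed|2d|81|ff|ef|66|18|e1|
→ t1 |18|ef|64|66|86|18|70|e1|
→ t2 |86|18|70|e1|18|ef|64|66|
→ t3 |86|2d|70|ff|18|66|18|e1|

RES = [0x86, 0x2d, 0x70, 0xff, 0x18, 0x66, 0x18, 0xe1]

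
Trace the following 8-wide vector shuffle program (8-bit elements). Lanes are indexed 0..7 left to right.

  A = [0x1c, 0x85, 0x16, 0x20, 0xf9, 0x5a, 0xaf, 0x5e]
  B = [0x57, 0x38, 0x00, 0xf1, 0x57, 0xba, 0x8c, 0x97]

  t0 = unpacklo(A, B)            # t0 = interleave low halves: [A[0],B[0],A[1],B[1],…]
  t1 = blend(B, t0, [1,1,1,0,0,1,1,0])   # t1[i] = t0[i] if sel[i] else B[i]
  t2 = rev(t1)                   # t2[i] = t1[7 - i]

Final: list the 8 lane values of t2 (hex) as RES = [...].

→ t0 |1c|57|85|38|16|00|20|f1|
→ t1 |1c|57|85|f1|57|00|20|97|
→ t2 |97|20|00|57|f1|85|57|1c|

RES = [ 0x97  0x20  0x00  0x57  0xf1  0x85  0x57  0x1c ]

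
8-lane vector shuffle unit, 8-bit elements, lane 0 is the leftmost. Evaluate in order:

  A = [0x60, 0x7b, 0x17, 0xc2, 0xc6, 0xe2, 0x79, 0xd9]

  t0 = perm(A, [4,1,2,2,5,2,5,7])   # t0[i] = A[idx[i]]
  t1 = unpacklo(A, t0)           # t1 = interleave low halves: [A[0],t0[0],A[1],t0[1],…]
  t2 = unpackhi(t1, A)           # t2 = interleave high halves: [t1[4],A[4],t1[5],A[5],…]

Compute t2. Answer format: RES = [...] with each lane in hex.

  t0: c6 7b 17 17 e2 17 e2 d9
  t1: 60 c6 7b 7b 17 17 c2 17
  t2: 17 c6 17 e2 c2 79 17 d9

RES = [ 0x17  0xc6  0x17  0xe2  0xc2  0x79  0x17  0xd9 ]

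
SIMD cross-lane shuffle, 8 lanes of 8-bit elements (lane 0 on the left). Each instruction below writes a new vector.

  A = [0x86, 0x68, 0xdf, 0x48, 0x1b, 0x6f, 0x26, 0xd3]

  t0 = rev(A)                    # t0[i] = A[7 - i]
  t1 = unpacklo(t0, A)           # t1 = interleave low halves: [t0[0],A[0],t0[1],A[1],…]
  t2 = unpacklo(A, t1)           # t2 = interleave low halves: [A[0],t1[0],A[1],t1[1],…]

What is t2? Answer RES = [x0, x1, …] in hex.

→ t0 |d3|26|6f|1b|48|df|68|86|
→ t1 |d3|86|26|68|6f|df|1b|48|
→ t2 |86|d3|68|86|df|26|48|68|

RES = [ 0x86  0xd3  0x68  0x86  0xdf  0x26  0x48  0x68 ]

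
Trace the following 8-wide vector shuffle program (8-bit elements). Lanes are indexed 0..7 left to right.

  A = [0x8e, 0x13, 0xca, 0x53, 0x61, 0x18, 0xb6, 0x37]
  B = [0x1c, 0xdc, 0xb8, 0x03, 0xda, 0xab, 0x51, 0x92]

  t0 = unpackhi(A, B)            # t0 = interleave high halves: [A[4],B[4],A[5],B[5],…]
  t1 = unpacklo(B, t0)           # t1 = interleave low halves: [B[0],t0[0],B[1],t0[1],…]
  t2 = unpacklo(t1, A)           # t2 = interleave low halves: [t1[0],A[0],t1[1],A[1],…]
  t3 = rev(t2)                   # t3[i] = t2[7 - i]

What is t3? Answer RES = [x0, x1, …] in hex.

→ t0 |61|da|18|ab|b6|51|37|92|
→ t1 |1c|61|dc|da|b8|18|03|ab|
→ t2 |1c|8e|61|13|dc|ca|da|53|
→ t3 |53|da|ca|dc|13|61|8e|1c|

RES = [0x53, 0xda, 0xca, 0xdc, 0x13, 0x61, 0x8e, 0x1c]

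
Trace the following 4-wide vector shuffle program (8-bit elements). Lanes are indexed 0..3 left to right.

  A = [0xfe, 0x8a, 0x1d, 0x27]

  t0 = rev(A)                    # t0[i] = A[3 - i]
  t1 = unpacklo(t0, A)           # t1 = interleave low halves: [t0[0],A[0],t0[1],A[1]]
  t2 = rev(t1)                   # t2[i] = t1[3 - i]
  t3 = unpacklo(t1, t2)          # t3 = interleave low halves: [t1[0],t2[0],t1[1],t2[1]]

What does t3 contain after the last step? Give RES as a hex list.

RES = [0x27, 0x8a, 0xfe, 0x1d]

→ t0 |27|1d|8a|fe|
→ t1 |27|fe|1d|8a|
→ t2 |8a|1d|fe|27|
→ t3 |27|8a|fe|1d|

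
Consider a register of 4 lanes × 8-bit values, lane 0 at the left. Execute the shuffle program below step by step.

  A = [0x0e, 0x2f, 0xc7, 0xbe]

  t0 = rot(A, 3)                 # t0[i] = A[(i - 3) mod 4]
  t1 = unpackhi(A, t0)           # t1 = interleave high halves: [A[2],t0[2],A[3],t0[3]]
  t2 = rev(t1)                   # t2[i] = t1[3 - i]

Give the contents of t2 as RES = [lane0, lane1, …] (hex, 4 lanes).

t0 = [0x2f, 0xc7, 0xbe, 0x0e]
t1 = [0xc7, 0xbe, 0xbe, 0x0e]
t2 = [0x0e, 0xbe, 0xbe, 0xc7]

RES = [0x0e, 0xbe, 0xbe, 0xc7]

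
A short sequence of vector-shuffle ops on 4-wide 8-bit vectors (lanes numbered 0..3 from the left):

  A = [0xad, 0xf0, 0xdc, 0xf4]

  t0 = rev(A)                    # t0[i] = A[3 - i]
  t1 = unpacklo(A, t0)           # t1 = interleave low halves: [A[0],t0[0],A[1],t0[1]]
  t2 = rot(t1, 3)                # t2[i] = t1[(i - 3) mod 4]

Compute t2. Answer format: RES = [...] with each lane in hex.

RES = [0xf4, 0xf0, 0xdc, 0xad]

→ t0 |f4|dc|f0|ad|
→ t1 |ad|f4|f0|dc|
→ t2 |f4|f0|dc|ad|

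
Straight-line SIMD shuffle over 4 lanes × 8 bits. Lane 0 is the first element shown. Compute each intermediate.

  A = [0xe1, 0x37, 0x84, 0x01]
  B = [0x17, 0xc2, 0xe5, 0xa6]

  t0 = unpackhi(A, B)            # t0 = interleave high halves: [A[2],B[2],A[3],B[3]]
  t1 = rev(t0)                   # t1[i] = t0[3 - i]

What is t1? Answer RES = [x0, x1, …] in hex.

t0 = [0x84, 0xe5, 0x01, 0xa6]
t1 = [0xa6, 0x01, 0xe5, 0x84]

RES = [ 0xa6  0x01  0xe5  0x84 ]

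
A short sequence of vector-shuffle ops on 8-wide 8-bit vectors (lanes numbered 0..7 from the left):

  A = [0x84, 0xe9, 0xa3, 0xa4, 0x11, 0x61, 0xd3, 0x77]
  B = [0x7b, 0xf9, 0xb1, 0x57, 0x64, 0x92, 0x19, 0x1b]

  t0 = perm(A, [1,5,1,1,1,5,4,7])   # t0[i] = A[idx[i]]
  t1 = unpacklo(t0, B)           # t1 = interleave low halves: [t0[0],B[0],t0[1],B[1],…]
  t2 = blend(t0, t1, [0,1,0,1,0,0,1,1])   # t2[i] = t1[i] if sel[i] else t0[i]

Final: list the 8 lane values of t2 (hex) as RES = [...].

RES = [0xe9, 0x7b, 0xe9, 0xf9, 0xe9, 0x61, 0xe9, 0x57]

  t0: e9 61 e9 e9 e9 61 11 77
  t1: e9 7b 61 f9 e9 b1 e9 57
  t2: e9 7b e9 f9 e9 61 e9 57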